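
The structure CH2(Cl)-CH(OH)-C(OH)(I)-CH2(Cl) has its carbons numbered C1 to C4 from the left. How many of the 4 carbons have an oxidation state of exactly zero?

Assign +1 per bond to O/N/halogen, −1 per bond to H or an electropositive element, and 0 per bond to carbon. Tallying each carbon:
C1: 1C, 2H, 1Cl → 0 − 2 + 1 = -1
C2: 2C, 1H, 1O → 0 − 1 + 1 = 0
C3: 2C, 1O, 1I → 0 + 1 + 1 = +2
C4: 1C, 2H, 1Cl → 0 − 2 + 1 = -1
1 carbon (C2) meets the condition.

1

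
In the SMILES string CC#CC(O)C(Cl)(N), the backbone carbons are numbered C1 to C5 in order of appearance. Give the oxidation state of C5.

+1

Bonds to more-electronegative neighbours contribute +1 each, bonds to H or metals contribute −1 each, and C–C bonds contribute 0.
C5 has one bond to C (0), one bond to H (-1), one bond to Cl (+1), one bond to N (+1).
Oxidation state = 0 − 1 + 1 + 1 = +1.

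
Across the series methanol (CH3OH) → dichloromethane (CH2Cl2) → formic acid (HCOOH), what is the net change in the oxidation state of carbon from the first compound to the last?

Carbon oxidation states along the series — methanol: -2, dichloromethane: 0, formic acid: +2.
Net change = +2 − (-2) = +4.

+4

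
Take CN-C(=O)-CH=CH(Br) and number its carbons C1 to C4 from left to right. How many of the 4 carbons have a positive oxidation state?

Tallying each carbon's bonds:
C1: 1C, 3N → 0 + 3 = +3
C2: 2C, 2O → 0 + 2 = +2
C3: 3C, 1H → 0 − 1 = -1
C4: 2C, 1H, 1Br → 0 − 1 + 1 = 0
2 carbons (C1, C2) meet the condition.

2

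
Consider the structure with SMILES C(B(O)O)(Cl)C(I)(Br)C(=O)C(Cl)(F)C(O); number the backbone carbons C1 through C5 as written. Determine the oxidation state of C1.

Bonds to more-electronegative neighbours contribute +1 each, bonds to H or metals contribute −1 each, and C–C bonds contribute 0.
C1 has one bond to C (0), one bond to B (-1), one bond to Cl (+1), one bond to H (-1).
Oxidation state = 0 − 1 + 1 − 1 = -1.

-1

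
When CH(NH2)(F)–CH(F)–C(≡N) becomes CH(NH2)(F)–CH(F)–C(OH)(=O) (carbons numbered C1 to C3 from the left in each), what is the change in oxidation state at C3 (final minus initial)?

Before: C3 has 1 bond to C, 3 bonds to N → oxidation state +3.
After: C3 has 1 bond to C, 3 bonds to O → oxidation state +3.
Δ = +3 − (+3) = 0, so no net redox change at C3.

0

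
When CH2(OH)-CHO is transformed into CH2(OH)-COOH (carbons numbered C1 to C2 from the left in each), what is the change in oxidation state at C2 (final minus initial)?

Before: C2 has 1 bond to C, 1 bond to H, 2 bonds to O → oxidation state +1.
After: C2 has 1 bond to C, 3 bonds to O → oxidation state +3.
Δ = +3 − (+1) = +2, so this is an oxidation at C2.

+2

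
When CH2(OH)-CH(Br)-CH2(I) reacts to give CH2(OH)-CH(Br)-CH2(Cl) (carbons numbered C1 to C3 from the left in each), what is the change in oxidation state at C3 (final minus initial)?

Before: C3 has 1 bond to C, 2 bonds to H, 1 bond to I → oxidation state -1.
After: C3 has 1 bond to C, 2 bonds to H, 1 bond to Cl → oxidation state -1.
Δ = -1 − (-1) = 0, so no net redox change at C3.

0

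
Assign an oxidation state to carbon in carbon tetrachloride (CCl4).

Each bond to a more electronegative atom (O, N, halogen) counts +1, each bond to a less electronegative atom (H, metal, B, Si) counts −1, and each C–C bond counts 0.
The carbon has one bond to Cl (+1), one bond to Cl (+1), one bond to Cl (+1), one bond to Cl (+1).
Oxidation state = +1 + 1 + 1 + 1 = +4.

+4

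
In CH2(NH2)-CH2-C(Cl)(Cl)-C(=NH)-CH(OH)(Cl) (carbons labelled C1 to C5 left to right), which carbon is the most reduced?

Tallying each carbon's bonds:
C1: 1C, 2H, 1N → 0 − 2 + 1 = -1
C2: 2C, 2H → 0 − 2 = -2
C3: 2C, 2Cl → 0 + 2 = +2
C4: 2C, 2N → 0 + 2 = +2
C5: 1C, 1H, 1O, 1Cl → 0 − 1 + 1 + 1 = +1
The most reduced carbon is C2 at -2.

C2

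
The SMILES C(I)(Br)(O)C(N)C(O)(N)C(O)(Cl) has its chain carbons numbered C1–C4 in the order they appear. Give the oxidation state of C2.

0

C2 has one bond to C (0), one bond to C (0), one bond to N (+1), one bond to H (-1).
Oxidation state = 0 + 0 + 1 − 1 = 0.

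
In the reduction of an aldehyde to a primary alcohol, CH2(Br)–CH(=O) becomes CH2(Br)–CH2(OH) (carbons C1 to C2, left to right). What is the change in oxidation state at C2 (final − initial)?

-2

Before: C2 has 1 bond to C, 1 bond to H, 2 bonds to O → oxidation state +1.
After: C2 has 1 bond to C, 2 bonds to H, 1 bond to O → oxidation state -1.
Δ = -1 − (+1) = -2, so this is a reduction at C2.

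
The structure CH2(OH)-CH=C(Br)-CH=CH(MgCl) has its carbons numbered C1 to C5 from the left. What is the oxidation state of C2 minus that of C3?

C2: 3C, 1H → 0 − 1 = -1
C3: 3C, 1Br → 0 + 1 = +1
Difference: -1 − (+1) = -2.

-2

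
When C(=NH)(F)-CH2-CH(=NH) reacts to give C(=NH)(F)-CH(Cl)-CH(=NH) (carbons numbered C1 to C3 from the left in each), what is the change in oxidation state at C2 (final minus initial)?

+2

Before: C2 has 2 bonds to C, 2 bonds to H → oxidation state -2.
After: C2 has 2 bonds to C, 1 bond to H, 1 bond to Cl → oxidation state 0.
Δ = 0 − (-2) = +2, so this is an oxidation at C2.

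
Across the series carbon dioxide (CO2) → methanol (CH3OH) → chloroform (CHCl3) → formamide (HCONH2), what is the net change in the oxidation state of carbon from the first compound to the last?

Carbon oxidation states along the series — carbon dioxide: +4, methanol: -2, chloroform: +2, formamide: +2.
Net change = +2 − (+4) = -2.

-2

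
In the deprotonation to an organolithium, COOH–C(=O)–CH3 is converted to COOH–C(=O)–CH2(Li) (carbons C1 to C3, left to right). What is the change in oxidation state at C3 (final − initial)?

0

Before: C3 has 1 bond to C, 3 bonds to H → oxidation state -3.
After: C3 has 1 bond to C, 2 bonds to H, 1 bond to Li → oxidation state -3.
Δ = -3 − (-3) = 0, so no net redox change at C3.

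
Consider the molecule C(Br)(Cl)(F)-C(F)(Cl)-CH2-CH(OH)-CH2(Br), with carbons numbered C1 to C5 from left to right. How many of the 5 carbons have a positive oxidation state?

2

Tallying each carbon's bonds:
C1: 1C, 1F, 1Cl, 1Br → 0 + 1 + 1 + 1 = +3
C2: 2C, 1F, 1Cl → 0 + 1 + 1 = +2
C3: 2C, 2H → 0 − 2 = -2
C4: 2C, 1H, 1O → 0 − 1 + 1 = 0
C5: 1C, 2H, 1Br → 0 − 2 + 1 = -1
2 carbons (C1, C2) meet the condition.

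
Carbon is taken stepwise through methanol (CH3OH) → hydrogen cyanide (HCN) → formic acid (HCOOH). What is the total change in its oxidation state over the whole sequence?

+4

Carbon oxidation states along the series — methanol: -2, hydrogen cyanide: +2, formic acid: +2.
Net change = +2 − (-2) = +4.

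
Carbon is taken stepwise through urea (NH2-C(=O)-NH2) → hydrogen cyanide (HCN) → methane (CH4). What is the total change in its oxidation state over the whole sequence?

-8

Carbon oxidation states along the series — urea: +4, hydrogen cyanide: +2, methane: -4.
Net change = -4 − (+4) = -8.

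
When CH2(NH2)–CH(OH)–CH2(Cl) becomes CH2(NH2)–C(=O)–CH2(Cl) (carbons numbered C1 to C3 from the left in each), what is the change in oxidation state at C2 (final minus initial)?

Before: C2 has 2 bonds to C, 1 bond to H, 1 bond to O → oxidation state 0.
After: C2 has 2 bonds to C, 2 bonds to O → oxidation state +2.
Δ = +2 − (0) = +2, so this is an oxidation at C2.

+2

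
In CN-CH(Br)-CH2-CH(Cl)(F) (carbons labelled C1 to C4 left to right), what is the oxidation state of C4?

Count +1 for every bond to an atom more electronegative than carbon and −1 for every bond to one less electronegative; C–C bonds are 0.
C4 has one bond to C (0), one bond to Cl (+1), one bond to H (-1), one bond to F (+1).
Oxidation state = 0 + 1 − 1 + 1 = +1.

+1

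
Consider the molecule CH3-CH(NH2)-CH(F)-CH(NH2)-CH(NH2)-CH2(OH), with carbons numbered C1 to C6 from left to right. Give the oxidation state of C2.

C2 has one bond to C (0), one bond to C (0), one bond to N (+1), one bond to H (-1).
Oxidation state = 0 + 0 + 1 − 1 = 0.

0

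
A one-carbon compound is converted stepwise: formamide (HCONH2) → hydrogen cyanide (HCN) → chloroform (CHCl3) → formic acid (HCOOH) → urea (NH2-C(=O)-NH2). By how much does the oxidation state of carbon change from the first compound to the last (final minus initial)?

+2

Carbon oxidation states along the series — formamide: +2, hydrogen cyanide: +2, chloroform: +2, formic acid: +2, urea: +4.
Net change = +4 − (+2) = +2.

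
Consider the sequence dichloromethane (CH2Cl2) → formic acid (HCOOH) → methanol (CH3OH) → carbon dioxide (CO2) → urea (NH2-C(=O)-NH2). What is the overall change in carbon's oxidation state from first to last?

+4

Carbon oxidation states along the series — dichloromethane: 0, formic acid: +2, methanol: -2, carbon dioxide: +4, urea: +4.
Net change = +4 − (0) = +4.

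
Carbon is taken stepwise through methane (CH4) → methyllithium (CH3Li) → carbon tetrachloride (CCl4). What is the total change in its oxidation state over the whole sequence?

Carbon oxidation states along the series — methane: -4, methyllithium: -4, carbon tetrachloride: +4.
Net change = +4 − (-4) = +8.

+8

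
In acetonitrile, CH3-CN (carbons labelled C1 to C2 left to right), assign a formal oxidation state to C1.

-3

C1 has one bond to H (-1), one bond to H (-1), one bond to H (-1), one bond to C (0).
Oxidation state = -1 − 1 − 1 + 0 = -3.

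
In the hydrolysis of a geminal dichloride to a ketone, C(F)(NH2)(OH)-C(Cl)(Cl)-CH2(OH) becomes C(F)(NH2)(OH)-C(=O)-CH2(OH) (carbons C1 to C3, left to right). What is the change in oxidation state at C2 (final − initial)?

Before: C2 has 2 bonds to C, 2 bonds to Cl → oxidation state +2.
After: C2 has 2 bonds to C, 2 bonds to O → oxidation state +2.
Δ = +2 − (+2) = 0, so no net redox change at C2.

0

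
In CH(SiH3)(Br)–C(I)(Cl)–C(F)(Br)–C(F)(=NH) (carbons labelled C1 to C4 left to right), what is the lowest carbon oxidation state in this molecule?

-1

Tallying each carbon's bonds:
C1: 1C, 1H, 1Br, 1Si → 0 − 1 + 1 − 1 = -1
C2: 2C, 1Cl, 1I → 0 + 1 + 1 = +2
C3: 2C, 1F, 1Br → 0 + 1 + 1 = +2
C4: 1C, 2N, 1F → 0 + 2 + 1 = +3
The lowest value is -1.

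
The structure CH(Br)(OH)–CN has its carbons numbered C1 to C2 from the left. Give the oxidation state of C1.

+1

Each bond to a more electronegative atom (O, N, halogen) counts +1, each bond to a less electronegative atom (H, metal, B, Si) counts −1, and each C–C bond counts 0.
C1 has one bond to C (0), one bond to H (-1), one bond to Br (+1), one bond to O (+1).
Oxidation state = 0 − 1 + 1 + 1 = +1.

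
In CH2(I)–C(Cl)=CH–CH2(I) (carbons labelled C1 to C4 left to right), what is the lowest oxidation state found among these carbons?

Count +1 for every bond to an atom more electronegative than carbon and −1 for every bond to one less electronegative; C–C bonds are 0. Tallying each carbon:
C1: 1C, 2H, 1I → 0 − 2 + 1 = -1
C2: 3C, 1Cl → 0 + 1 = +1
C3: 3C, 1H → 0 − 1 = -1
C4: 1C, 2H, 1I → 0 − 2 + 1 = -1
The lowest value is -1.

-1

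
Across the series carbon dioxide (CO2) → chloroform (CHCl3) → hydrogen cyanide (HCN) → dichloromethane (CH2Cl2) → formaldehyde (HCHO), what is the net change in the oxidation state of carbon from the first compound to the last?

-4

Carbon oxidation states along the series — carbon dioxide: +4, chloroform: +2, hydrogen cyanide: +2, dichloromethane: 0, formaldehyde: 0.
Net change = 0 − (+4) = -4.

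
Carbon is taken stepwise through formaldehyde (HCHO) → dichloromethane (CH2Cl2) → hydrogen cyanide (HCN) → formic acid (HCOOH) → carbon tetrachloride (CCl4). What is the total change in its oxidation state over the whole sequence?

+4

Carbon oxidation states along the series — formaldehyde: 0, dichloromethane: 0, hydrogen cyanide: +2, formic acid: +2, carbon tetrachloride: +4.
Net change = +4 − (0) = +4.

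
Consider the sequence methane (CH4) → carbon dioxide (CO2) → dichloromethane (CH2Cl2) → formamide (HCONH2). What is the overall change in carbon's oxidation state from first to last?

Carbon oxidation states along the series — methane: -4, carbon dioxide: +4, dichloromethane: 0, formamide: +2.
Net change = +2 − (-4) = +6.

+6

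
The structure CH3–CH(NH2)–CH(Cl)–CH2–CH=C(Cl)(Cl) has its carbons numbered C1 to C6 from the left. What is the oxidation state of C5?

-1

C5 has one bond to C (0), a double bond to C (2×0 = 0), one bond to H (-1).
Oxidation state = 0 + 0 − 1 = -1.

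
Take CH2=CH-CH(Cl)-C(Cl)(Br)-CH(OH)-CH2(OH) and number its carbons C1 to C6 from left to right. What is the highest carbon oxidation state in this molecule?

Bonds to more-electronegative neighbours contribute +1 each, bonds to H or metals contribute −1 each, and C–C bonds contribute 0. Tallying each carbon:
C1: 2C, 2H → 0 − 2 = -2
C2: 3C, 1H → 0 − 1 = -1
C3: 2C, 1H, 1Cl → 0 − 1 + 1 = 0
C4: 2C, 1Cl, 1Br → 0 + 1 + 1 = +2
C5: 2C, 1H, 1O → 0 − 1 + 1 = 0
C6: 1C, 2H, 1O → 0 − 2 + 1 = -1
The highest value is +2.

+2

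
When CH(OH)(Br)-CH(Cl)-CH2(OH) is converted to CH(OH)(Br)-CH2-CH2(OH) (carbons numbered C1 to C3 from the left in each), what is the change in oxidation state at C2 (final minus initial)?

Before: C2 has 2 bonds to C, 1 bond to H, 1 bond to Cl → oxidation state 0.
After: C2 has 2 bonds to C, 2 bonds to H → oxidation state -2.
Δ = -2 − (0) = -2, so this is a reduction at C2.

-2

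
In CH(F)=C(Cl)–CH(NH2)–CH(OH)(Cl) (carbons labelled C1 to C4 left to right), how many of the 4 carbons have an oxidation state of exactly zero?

2

Tallying each carbon's bonds:
C1: 2C, 1H, 1F → 0 − 1 + 1 = 0
C2: 3C, 1Cl → 0 + 1 = +1
C3: 2C, 1H, 1N → 0 − 1 + 1 = 0
C4: 1C, 1H, 1O, 1Cl → 0 − 1 + 1 + 1 = +1
2 carbons (C1, C3) meet the condition.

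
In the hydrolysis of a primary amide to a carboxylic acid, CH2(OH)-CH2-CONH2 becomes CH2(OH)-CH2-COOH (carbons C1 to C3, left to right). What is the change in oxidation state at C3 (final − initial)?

Before: C3 has 1 bond to C, 2 bonds to O, 1 bond to N → oxidation state +3.
After: C3 has 1 bond to C, 3 bonds to O → oxidation state +3.
Δ = +3 − (+3) = 0, so no net redox change at C3.

0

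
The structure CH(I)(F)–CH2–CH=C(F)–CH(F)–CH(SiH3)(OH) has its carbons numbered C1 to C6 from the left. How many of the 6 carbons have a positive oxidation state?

Tallying each carbon's bonds:
C1: 1C, 1H, 1F, 1I → 0 − 1 + 1 + 1 = +1
C2: 2C, 2H → 0 − 2 = -2
C3: 3C, 1H → 0 − 1 = -1
C4: 3C, 1F → 0 + 1 = +1
C5: 2C, 1H, 1F → 0 − 1 + 1 = 0
C6: 1C, 1H, 1O, 1Si → 0 − 1 + 1 − 1 = -1
2 carbons (C1, C4) meet the condition.

2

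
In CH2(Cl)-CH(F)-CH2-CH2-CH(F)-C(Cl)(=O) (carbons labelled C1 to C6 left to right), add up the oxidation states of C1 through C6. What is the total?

Each bond to a more electronegative atom (O, N, halogen) counts +1, each bond to a less electronegative atom (H, metal, B, Si) counts −1, and each C–C bond counts 0. Tallying each carbon:
C1: 1C, 2H, 1Cl → 0 − 2 + 1 = -1
C2: 2C, 1H, 1F → 0 − 1 + 1 = 0
C3: 2C, 2H → 0 − 2 = -2
C4: 2C, 2H → 0 − 2 = -2
C5: 2C, 1H, 1F → 0 − 1 + 1 = 0
C6: 1C, 2O, 1Cl → 0 + 2 + 1 = +3
Sum = -1 + 0 − 2 − 2 + 0 + 3 = -2.

-2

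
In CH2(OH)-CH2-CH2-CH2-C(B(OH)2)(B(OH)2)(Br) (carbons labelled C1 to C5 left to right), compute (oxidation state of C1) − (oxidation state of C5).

C1: 1C, 2H, 1O → 0 − 2 + 1 = -1
C5: 1C, 1Br, 2B → 0 + 1 − 2 = -1
Difference: -1 − (-1) = 0.

0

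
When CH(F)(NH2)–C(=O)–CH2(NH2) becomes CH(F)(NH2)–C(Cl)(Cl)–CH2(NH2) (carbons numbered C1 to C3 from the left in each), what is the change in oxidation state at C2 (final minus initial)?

Before: C2 has 2 bonds to C, 2 bonds to O → oxidation state +2.
After: C2 has 2 bonds to C, 2 bonds to Cl → oxidation state +2.
Δ = +2 − (+2) = 0, so no net redox change at C2.

0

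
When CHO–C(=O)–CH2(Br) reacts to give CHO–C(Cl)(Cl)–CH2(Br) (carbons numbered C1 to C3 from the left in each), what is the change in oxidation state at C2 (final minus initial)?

0

Before: C2 has 2 bonds to C, 2 bonds to O → oxidation state +2.
After: C2 has 2 bonds to C, 2 bonds to Cl → oxidation state +2.
Δ = +2 − (+2) = 0, so no net redox change at C2.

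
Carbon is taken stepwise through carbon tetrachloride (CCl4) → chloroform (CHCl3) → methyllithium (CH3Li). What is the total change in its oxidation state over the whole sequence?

-8

Carbon oxidation states along the series — carbon tetrachloride: +4, chloroform: +2, methyllithium: -4.
Net change = -4 − (+4) = -8.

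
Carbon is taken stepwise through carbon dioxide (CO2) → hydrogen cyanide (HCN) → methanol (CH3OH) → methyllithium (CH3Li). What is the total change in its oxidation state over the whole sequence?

Carbon oxidation states along the series — carbon dioxide: +4, hydrogen cyanide: +2, methanol: -2, methyllithium: -4.
Net change = -4 − (+4) = -8.

-8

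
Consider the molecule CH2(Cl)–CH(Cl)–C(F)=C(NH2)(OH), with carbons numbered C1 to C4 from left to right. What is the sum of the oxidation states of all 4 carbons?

Tallying each carbon's bonds:
C1: 1C, 2H, 1Cl → 0 − 2 + 1 = -1
C2: 2C, 1H, 1Cl → 0 − 1 + 1 = 0
C3: 3C, 1F → 0 + 1 = +1
C4: 2C, 1O, 1N → 0 + 1 + 1 = +2
Sum = -1 + 0 + 1 + 2 = +2.

+2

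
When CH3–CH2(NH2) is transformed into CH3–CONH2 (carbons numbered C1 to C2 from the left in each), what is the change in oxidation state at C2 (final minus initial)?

+4

Before: C2 has 1 bond to C, 2 bonds to H, 1 bond to N → oxidation state -1.
After: C2 has 1 bond to C, 2 bonds to O, 1 bond to N → oxidation state +3.
Δ = +3 − (-1) = +4, so this is an oxidation at C2.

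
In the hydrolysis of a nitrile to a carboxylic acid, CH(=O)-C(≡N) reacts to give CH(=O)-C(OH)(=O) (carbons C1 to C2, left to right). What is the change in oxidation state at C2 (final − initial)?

0

Before: C2 has 1 bond to C, 3 bonds to N → oxidation state +3.
After: C2 has 1 bond to C, 3 bonds to O → oxidation state +3.
Δ = +3 − (+3) = 0, so no net redox change at C2.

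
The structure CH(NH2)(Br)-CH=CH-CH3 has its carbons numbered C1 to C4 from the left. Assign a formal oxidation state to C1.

Assign +1 per bond to O/N/halogen, −1 per bond to H or an electropositive element, and 0 per bond to carbon.
C1 has one bond to C (0), one bond to N (+1), one bond to H (-1), one bond to Br (+1).
Oxidation state = 0 + 1 − 1 + 1 = +1.

+1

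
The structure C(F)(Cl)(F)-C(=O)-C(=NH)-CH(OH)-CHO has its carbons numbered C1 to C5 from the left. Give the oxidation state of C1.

C1 has one bond to C (0), one bond to F (+1), one bond to Cl (+1), one bond to F (+1).
Oxidation state = 0 + 1 + 1 + 1 = +3.

+3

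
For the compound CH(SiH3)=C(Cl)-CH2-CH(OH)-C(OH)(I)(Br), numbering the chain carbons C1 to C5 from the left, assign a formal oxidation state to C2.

+1

Each bond to a more electronegative atom (O, N, halogen) counts +1, each bond to a less electronegative atom (H, metal, B, Si) counts −1, and each C–C bond counts 0.
C2 has a double bond to C (2×0 = 0), one bond to C (0), one bond to Cl (+1).
Oxidation state = 0 + 0 + 1 = +1.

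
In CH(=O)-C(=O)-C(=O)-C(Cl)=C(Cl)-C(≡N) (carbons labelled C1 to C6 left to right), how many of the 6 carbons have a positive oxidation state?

Tallying each carbon's bonds:
C1: 1C, 1H, 2O → 0 − 1 + 2 = +1
C2: 2C, 2O → 0 + 2 = +2
C3: 2C, 2O → 0 + 2 = +2
C4: 3C, 1Cl → 0 + 1 = +1
C5: 3C, 1Cl → 0 + 1 = +1
C6: 1C, 3N → 0 + 3 = +3
6 carbons (C1, C2, C3, C4, C5, C6) meet the condition.

6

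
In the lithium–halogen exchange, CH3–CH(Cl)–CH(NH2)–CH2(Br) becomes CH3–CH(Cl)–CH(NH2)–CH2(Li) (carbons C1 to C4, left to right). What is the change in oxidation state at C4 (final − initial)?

Before: C4 has 1 bond to C, 2 bonds to H, 1 bond to Br → oxidation state -1.
After: C4 has 1 bond to C, 2 bonds to H, 1 bond to Li → oxidation state -3.
Δ = -3 − (-1) = -2, so this is a reduction at C4.

-2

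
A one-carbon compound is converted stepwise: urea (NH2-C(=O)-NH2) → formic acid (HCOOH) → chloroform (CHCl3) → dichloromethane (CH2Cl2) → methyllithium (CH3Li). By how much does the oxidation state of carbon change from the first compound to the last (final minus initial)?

Carbon oxidation states along the series — urea: +4, formic acid: +2, chloroform: +2, dichloromethane: 0, methyllithium: -4.
Net change = -4 − (+4) = -8.

-8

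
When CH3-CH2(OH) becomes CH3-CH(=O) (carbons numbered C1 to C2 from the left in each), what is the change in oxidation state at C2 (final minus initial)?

Before: C2 has 1 bond to C, 2 bonds to H, 1 bond to O → oxidation state -1.
After: C2 has 1 bond to C, 1 bond to H, 2 bonds to O → oxidation state +1.
Δ = +1 − (-1) = +2, so this is an oxidation at C2.

+2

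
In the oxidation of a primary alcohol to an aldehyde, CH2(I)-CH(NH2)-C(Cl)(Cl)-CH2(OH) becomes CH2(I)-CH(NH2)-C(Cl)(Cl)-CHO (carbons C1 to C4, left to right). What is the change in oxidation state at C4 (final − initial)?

+2

Before: C4 has 1 bond to C, 2 bonds to H, 1 bond to O → oxidation state -1.
After: C4 has 1 bond to C, 1 bond to H, 2 bonds to O → oxidation state +1.
Δ = +1 − (-1) = +2, so this is an oxidation at C4.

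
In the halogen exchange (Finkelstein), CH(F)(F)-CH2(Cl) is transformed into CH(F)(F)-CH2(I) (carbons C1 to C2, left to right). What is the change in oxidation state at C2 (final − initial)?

0

Before: C2 has 1 bond to C, 2 bonds to H, 1 bond to Cl → oxidation state -1.
After: C2 has 1 bond to C, 2 bonds to H, 1 bond to I → oxidation state -1.
Δ = -1 − (-1) = 0, so no net redox change at C2.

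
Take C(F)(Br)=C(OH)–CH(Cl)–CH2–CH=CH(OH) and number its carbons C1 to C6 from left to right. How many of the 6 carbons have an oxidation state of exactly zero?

Tallying each carbon's bonds:
C1: 2C, 1F, 1Br → 0 + 1 + 1 = +2
C2: 3C, 1O → 0 + 1 = +1
C3: 2C, 1H, 1Cl → 0 − 1 + 1 = 0
C4: 2C, 2H → 0 − 2 = -2
C5: 3C, 1H → 0 − 1 = -1
C6: 2C, 1H, 1O → 0 − 1 + 1 = 0
2 carbons (C3, C6) meet the condition.

2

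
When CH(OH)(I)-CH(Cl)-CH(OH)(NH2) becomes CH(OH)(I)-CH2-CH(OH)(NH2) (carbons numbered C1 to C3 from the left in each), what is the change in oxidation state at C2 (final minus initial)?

Before: C2 has 2 bonds to C, 1 bond to H, 1 bond to Cl → oxidation state 0.
After: C2 has 2 bonds to C, 2 bonds to H → oxidation state -2.
Δ = -2 − (0) = -2, so this is a reduction at C2.

-2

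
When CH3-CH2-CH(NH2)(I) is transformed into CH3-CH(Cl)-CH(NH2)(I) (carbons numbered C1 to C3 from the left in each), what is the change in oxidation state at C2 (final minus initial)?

Before: C2 has 2 bonds to C, 2 bonds to H → oxidation state -2.
After: C2 has 2 bonds to C, 1 bond to H, 1 bond to Cl → oxidation state 0.
Δ = 0 − (-2) = +2, so this is an oxidation at C2.

+2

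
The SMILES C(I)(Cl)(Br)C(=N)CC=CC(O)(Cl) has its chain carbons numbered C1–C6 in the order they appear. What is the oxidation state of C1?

C1 has one bond to C (0), one bond to I (+1), one bond to Cl (+1), one bond to Br (+1).
Oxidation state = 0 + 1 + 1 + 1 = +3.

+3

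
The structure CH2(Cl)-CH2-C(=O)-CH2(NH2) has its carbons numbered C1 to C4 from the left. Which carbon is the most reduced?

Bonds to more-electronegative neighbours contribute +1 each, bonds to H or metals contribute −1 each, and C–C bonds contribute 0. Tallying each carbon:
C1: 1C, 2H, 1Cl → 0 − 2 + 1 = -1
C2: 2C, 2H → 0 − 2 = -2
C3: 2C, 2O → 0 + 2 = +2
C4: 1C, 2H, 1N → 0 − 2 + 1 = -1
The most reduced carbon is C2 at -2.

C2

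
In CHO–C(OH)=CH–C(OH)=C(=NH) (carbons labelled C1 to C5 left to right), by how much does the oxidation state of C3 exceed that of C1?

C3: 3C, 1H → 0 − 1 = -1
C1: 1C, 1H, 2O → 0 − 1 + 2 = +1
Difference: -1 − (+1) = -2.

-2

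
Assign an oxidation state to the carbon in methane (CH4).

-4

The carbon has one bond to H (-1), one bond to H (-1), one bond to H (-1), one bond to H (-1).
Oxidation state = -1 − 1 − 1 − 1 = -4.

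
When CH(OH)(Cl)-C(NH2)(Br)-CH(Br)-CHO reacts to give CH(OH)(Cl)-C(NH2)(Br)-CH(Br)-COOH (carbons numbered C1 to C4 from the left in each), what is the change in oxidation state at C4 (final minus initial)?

Before: C4 has 1 bond to C, 1 bond to H, 2 bonds to O → oxidation state +1.
After: C4 has 1 bond to C, 3 bonds to O → oxidation state +3.
Δ = +3 − (+1) = +2, so this is an oxidation at C4.

+2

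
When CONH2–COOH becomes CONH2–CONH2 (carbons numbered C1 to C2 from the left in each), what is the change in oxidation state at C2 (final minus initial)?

0

Before: C2 has 1 bond to C, 3 bonds to O → oxidation state +3.
After: C2 has 1 bond to C, 2 bonds to O, 1 bond to N → oxidation state +3.
Δ = +3 − (+3) = 0, so no net redox change at C2.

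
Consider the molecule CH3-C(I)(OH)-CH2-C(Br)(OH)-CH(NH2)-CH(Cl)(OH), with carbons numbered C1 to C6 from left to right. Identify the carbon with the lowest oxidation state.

C1

Count +1 for every bond to an atom more electronegative than carbon and −1 for every bond to one less electronegative; C–C bonds are 0. Tallying each carbon:
C1: 1C, 3H → 0 − 3 = -3
C2: 2C, 1O, 1I → 0 + 1 + 1 = +2
C3: 2C, 2H → 0 − 2 = -2
C4: 2C, 1O, 1Br → 0 + 1 + 1 = +2
C5: 2C, 1H, 1N → 0 − 1 + 1 = 0
C6: 1C, 1H, 1O, 1Cl → 0 − 1 + 1 + 1 = +1
The most reduced carbon is C1 at -3.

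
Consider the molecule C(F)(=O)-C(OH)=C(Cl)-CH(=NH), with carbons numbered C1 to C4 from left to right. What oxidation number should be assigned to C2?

Bonds to more-electronegative neighbours contribute +1 each, bonds to H or metals contribute −1 each, and C–C bonds contribute 0.
C2 has one bond to C (0), a double bond to C (2×0 = 0), one bond to O (+1).
Oxidation state = 0 + 0 + 1 = +1.

+1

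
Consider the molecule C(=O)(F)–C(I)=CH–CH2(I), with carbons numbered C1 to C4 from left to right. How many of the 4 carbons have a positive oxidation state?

2

Tallying each carbon's bonds:
C1: 1C, 2O, 1F → 0 + 2 + 1 = +3
C2: 3C, 1I → 0 + 1 = +1
C3: 3C, 1H → 0 − 1 = -1
C4: 1C, 2H, 1I → 0 − 2 + 1 = -1
2 carbons (C1, C2) meet the condition.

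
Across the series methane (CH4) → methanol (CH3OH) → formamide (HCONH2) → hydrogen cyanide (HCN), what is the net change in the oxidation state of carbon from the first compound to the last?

Carbon oxidation states along the series — methane: -4, methanol: -2, formamide: +2, hydrogen cyanide: +2.
Net change = +2 − (-4) = +6.

+6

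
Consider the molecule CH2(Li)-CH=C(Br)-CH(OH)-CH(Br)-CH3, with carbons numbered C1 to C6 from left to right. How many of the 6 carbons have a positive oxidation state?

Assign +1 per bond to O/N/halogen, −1 per bond to H or an electropositive element, and 0 per bond to carbon. Tallying each carbon:
C1: 1C, 2H, 1Li → 0 − 2 − 1 = -3
C2: 3C, 1H → 0 − 1 = -1
C3: 3C, 1Br → 0 + 1 = +1
C4: 2C, 1H, 1O → 0 − 1 + 1 = 0
C5: 2C, 1H, 1Br → 0 − 1 + 1 = 0
C6: 1C, 3H → 0 − 3 = -3
1 carbon (C3) meets the condition.

1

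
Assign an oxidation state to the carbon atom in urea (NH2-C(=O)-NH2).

+4

The carbon has one bond to N (+1), a double bond to O (2×+1 = +2), one bond to N (+1).
Oxidation state = +1 + 2 + 1 = +4.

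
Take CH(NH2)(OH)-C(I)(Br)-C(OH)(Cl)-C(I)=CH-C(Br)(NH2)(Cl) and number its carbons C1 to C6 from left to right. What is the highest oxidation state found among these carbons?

Each bond to a more electronegative atom (O, N, halogen) counts +1, each bond to a less electronegative atom (H, metal, B, Si) counts −1, and each C–C bond counts 0. Tallying each carbon:
C1: 1C, 1H, 1O, 1N → 0 − 1 + 1 + 1 = +1
C2: 2C, 1Br, 1I → 0 + 1 + 1 = +2
C3: 2C, 1O, 1Cl → 0 + 1 + 1 = +2
C4: 3C, 1I → 0 + 1 = +1
C5: 3C, 1H → 0 − 1 = -1
C6: 1C, 1N, 1Cl, 1Br → 0 + 1 + 1 + 1 = +3
The highest value is +3.

+3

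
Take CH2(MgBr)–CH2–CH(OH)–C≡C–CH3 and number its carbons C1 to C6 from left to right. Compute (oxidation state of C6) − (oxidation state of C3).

-3

C6: 1C, 3H → 0 − 3 = -3
C3: 2C, 1H, 1O → 0 − 1 + 1 = 0
Difference: -3 − (0) = -3.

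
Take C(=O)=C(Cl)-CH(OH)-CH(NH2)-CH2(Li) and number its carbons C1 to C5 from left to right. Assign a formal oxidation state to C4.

0

C4 has one bond to C (0), one bond to C (0), one bond to H (-1), one bond to N (+1).
Oxidation state = 0 + 0 − 1 + 1 = 0.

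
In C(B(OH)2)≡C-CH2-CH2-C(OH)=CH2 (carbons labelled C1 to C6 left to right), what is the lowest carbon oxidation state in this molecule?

-2

Each bond to a more electronegative atom (O, N, halogen) counts +1, each bond to a less electronegative atom (H, metal, B, Si) counts −1, and each C–C bond counts 0. Tallying each carbon:
C1: 3C, 1B → 0 − 1 = -1
C2: 4C → 0 = 0
C3: 2C, 2H → 0 − 2 = -2
C4: 2C, 2H → 0 − 2 = -2
C5: 3C, 1O → 0 + 1 = +1
C6: 2C, 2H → 0 − 2 = -2
The lowest value is -2.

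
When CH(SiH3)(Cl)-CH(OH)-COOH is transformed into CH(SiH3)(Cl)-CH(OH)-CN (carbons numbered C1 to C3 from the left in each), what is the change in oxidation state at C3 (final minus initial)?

Before: C3 has 1 bond to C, 3 bonds to O → oxidation state +3.
After: C3 has 1 bond to C, 3 bonds to N → oxidation state +3.
Δ = +3 − (+3) = 0, so no net redox change at C3.

0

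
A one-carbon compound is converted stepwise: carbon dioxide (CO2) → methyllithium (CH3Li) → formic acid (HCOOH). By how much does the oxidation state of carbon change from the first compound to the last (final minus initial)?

Carbon oxidation states along the series — carbon dioxide: +4, methyllithium: -4, formic acid: +2.
Net change = +2 − (+4) = -2.

-2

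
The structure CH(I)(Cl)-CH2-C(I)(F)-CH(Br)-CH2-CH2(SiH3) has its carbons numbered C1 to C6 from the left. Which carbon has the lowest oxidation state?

Tallying each carbon's bonds:
C1: 1C, 1H, 1Cl, 1I → 0 − 1 + 1 + 1 = +1
C2: 2C, 2H → 0 − 2 = -2
C3: 2C, 1F, 1I → 0 + 1 + 1 = +2
C4: 2C, 1H, 1Br → 0 − 1 + 1 = 0
C5: 2C, 2H → 0 − 2 = -2
C6: 1C, 2H, 1Si → 0 − 2 − 1 = -3
The most reduced carbon is C6 at -3.

C6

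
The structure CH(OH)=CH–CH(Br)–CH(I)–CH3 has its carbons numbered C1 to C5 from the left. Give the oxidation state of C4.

0

Bonds to more-electronegative neighbours contribute +1 each, bonds to H or metals contribute −1 each, and C–C bonds contribute 0.
C4 has one bond to C (0), one bond to C (0), one bond to I (+1), one bond to H (-1).
Oxidation state = 0 + 0 + 1 − 1 = 0.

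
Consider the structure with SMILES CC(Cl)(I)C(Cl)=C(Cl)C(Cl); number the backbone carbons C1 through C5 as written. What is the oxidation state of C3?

+1

C3 has one bond to C (0), a double bond to C (2×0 = 0), one bond to Cl (+1).
Oxidation state = 0 + 0 + 1 = +1.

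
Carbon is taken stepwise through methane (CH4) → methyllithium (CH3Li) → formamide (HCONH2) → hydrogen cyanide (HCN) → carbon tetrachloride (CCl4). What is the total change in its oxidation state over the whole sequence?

+8

Carbon oxidation states along the series — methane: -4, methyllithium: -4, formamide: +2, hydrogen cyanide: +2, carbon tetrachloride: +4.
Net change = +4 − (-4) = +8.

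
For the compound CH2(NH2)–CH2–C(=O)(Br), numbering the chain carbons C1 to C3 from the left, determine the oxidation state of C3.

Count +1 for every bond to an atom more electronegative than carbon and −1 for every bond to one less electronegative; C–C bonds are 0.
C3 has one bond to C (0), a double bond to O (2×+1 = +2), one bond to Br (+1).
Oxidation state = 0 + 2 + 1 = +3.

+3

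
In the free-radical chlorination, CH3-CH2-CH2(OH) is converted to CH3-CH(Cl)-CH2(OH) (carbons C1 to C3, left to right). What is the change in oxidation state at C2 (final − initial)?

+2

Before: C2 has 2 bonds to C, 2 bonds to H → oxidation state -2.
After: C2 has 2 bonds to C, 1 bond to H, 1 bond to Cl → oxidation state 0.
Δ = 0 − (-2) = +2, so this is an oxidation at C2.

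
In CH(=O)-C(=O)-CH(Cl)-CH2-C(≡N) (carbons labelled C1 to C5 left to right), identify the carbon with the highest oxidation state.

Tallying each carbon's bonds:
C1: 1C, 1H, 2O → 0 − 1 + 2 = +1
C2: 2C, 2O → 0 + 2 = +2
C3: 2C, 1H, 1Cl → 0 − 1 + 1 = 0
C4: 2C, 2H → 0 − 2 = -2
C5: 1C, 3N → 0 + 3 = +3
The most oxidised carbon is C5 at +3.

C5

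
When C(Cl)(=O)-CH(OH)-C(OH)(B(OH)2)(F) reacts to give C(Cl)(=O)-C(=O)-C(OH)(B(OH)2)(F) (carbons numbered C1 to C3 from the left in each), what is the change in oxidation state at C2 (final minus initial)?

+2

Before: C2 has 2 bonds to C, 1 bond to H, 1 bond to O → oxidation state 0.
After: C2 has 2 bonds to C, 2 bonds to O → oxidation state +2.
Δ = +2 − (0) = +2, so this is an oxidation at C2.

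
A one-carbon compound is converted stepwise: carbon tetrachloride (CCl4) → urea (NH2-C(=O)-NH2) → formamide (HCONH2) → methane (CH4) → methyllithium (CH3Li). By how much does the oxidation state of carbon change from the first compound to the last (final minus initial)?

Carbon oxidation states along the series — carbon tetrachloride: +4, urea: +4, formamide: +2, methane: -4, methyllithium: -4.
Net change = -4 − (+4) = -8.

-8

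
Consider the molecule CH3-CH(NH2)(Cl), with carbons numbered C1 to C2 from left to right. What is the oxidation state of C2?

Each bond to a more electronegative atom (O, N, halogen) counts +1, each bond to a less electronegative atom (H, metal, B, Si) counts −1, and each C–C bond counts 0.
C2 has one bond to C (0), one bond to N (+1), one bond to Cl (+1), one bond to H (-1).
Oxidation state = 0 + 1 + 1 − 1 = +1.

+1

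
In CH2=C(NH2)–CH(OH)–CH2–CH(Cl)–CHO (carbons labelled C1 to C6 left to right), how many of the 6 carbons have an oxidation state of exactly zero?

2

Tallying each carbon's bonds:
C1: 2C, 2H → 0 − 2 = -2
C2: 3C, 1N → 0 + 1 = +1
C3: 2C, 1H, 1O → 0 − 1 + 1 = 0
C4: 2C, 2H → 0 − 2 = -2
C5: 2C, 1H, 1Cl → 0 − 1 + 1 = 0
C6: 1C, 1H, 2O → 0 − 1 + 2 = +1
2 carbons (C3, C5) meet the condition.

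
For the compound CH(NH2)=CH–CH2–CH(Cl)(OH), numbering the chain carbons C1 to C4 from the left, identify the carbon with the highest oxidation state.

C4

Each bond to a more electronegative atom (O, N, halogen) counts +1, each bond to a less electronegative atom (H, metal, B, Si) counts −1, and each C–C bond counts 0. Tallying each carbon:
C1: 2C, 1H, 1N → 0 − 1 + 1 = 0
C2: 3C, 1H → 0 − 1 = -1
C3: 2C, 2H → 0 − 2 = -2
C4: 1C, 1H, 1O, 1Cl → 0 − 1 + 1 + 1 = +1
The most oxidised carbon is C4 at +1.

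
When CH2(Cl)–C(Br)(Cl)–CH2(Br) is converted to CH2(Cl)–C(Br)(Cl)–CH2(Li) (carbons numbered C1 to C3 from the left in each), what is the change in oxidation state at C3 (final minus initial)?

-2

Before: C3 has 1 bond to C, 2 bonds to H, 1 bond to Br → oxidation state -1.
After: C3 has 1 bond to C, 2 bonds to H, 1 bond to Li → oxidation state -3.
Δ = -3 − (-1) = -2, so this is a reduction at C3.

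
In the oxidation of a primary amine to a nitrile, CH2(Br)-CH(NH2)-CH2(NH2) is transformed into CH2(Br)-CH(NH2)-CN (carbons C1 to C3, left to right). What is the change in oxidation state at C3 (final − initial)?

Before: C3 has 1 bond to C, 2 bonds to H, 1 bond to N → oxidation state -1.
After: C3 has 1 bond to C, 3 bonds to N → oxidation state +3.
Δ = +3 − (-1) = +4, so this is an oxidation at C3.

+4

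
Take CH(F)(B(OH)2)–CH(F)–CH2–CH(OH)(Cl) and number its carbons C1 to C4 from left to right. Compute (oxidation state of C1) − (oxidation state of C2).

-1

C1: 1C, 1H, 1F, 1B → 0 − 1 + 1 − 1 = -1
C2: 2C, 1H, 1F → 0 − 1 + 1 = 0
Difference: -1 − (0) = -1.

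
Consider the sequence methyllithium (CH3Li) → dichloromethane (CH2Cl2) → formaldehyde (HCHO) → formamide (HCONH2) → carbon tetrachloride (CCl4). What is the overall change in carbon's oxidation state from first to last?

+8

Carbon oxidation states along the series — methyllithium: -4, dichloromethane: 0, formaldehyde: 0, formamide: +2, carbon tetrachloride: +4.
Net change = +4 − (-4) = +8.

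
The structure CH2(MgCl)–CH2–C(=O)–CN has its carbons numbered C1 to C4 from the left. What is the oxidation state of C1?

-3

Count +1 for every bond to an atom more electronegative than carbon and −1 for every bond to one less electronegative; C–C bonds are 0.
C1 has one bond to C (0), one bond to H (-1), one bond to H (-1), one bond to Mg (-1).
Oxidation state = 0 − 1 − 1 − 1 = -3.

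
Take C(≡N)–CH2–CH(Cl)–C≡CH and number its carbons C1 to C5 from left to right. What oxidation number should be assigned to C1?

C1 has one bond to C (0), a triple bond to N (3×+1 = +3).
Oxidation state = 0 + 3 = +3.

+3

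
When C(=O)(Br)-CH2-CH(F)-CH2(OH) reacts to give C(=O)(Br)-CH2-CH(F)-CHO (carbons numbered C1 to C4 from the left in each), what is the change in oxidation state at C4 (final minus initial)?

Before: C4 has 1 bond to C, 2 bonds to H, 1 bond to O → oxidation state -1.
After: C4 has 1 bond to C, 1 bond to H, 2 bonds to O → oxidation state +1.
Δ = +1 − (-1) = +2, so this is an oxidation at C4.

+2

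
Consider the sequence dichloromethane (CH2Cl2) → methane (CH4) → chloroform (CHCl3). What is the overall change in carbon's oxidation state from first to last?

+2

Carbon oxidation states along the series — dichloromethane: 0, methane: -4, chloroform: +2.
Net change = +2 − (0) = +2.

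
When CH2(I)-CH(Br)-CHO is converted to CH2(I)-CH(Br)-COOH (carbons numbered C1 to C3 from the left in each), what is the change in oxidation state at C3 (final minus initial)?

+2

Before: C3 has 1 bond to C, 1 bond to H, 2 bonds to O → oxidation state +1.
After: C3 has 1 bond to C, 3 bonds to O → oxidation state +3.
Δ = +3 − (+1) = +2, so this is an oxidation at C3.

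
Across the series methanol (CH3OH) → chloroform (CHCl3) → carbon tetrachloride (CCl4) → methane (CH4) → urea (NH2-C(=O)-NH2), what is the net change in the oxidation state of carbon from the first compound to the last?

Carbon oxidation states along the series — methanol: -2, chloroform: +2, carbon tetrachloride: +4, methane: -4, urea: +4.
Net change = +4 − (-2) = +6.

+6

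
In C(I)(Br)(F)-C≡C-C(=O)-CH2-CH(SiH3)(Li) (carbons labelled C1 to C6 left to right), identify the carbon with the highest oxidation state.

C1

Tallying each carbon's bonds:
C1: 1C, 1F, 1Br, 1I → 0 + 1 + 1 + 1 = +3
C2: 4C → 0 = 0
C3: 4C → 0 = 0
C4: 2C, 2O → 0 + 2 = +2
C5: 2C, 2H → 0 − 2 = -2
C6: 1C, 1H, 1Li, 1Si → 0 − 1 − 1 − 1 = -3
The most oxidised carbon is C1 at +3.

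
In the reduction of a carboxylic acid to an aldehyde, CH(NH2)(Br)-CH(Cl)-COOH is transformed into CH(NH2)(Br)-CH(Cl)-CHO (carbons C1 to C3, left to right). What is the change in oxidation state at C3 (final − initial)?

-2

Before: C3 has 1 bond to C, 3 bonds to O → oxidation state +3.
After: C3 has 1 bond to C, 1 bond to H, 2 bonds to O → oxidation state +1.
Δ = +1 − (+3) = -2, so this is a reduction at C3.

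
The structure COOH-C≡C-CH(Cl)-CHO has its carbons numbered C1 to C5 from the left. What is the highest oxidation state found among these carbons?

+3

Bonds to more-electronegative neighbours contribute +1 each, bonds to H or metals contribute −1 each, and C–C bonds contribute 0. Tallying each carbon:
C1: 1C, 3O → 0 + 3 = +3
C2: 4C → 0 = 0
C3: 4C → 0 = 0
C4: 2C, 1H, 1Cl → 0 − 1 + 1 = 0
C5: 1C, 1H, 2O → 0 − 1 + 2 = +1
The highest value is +3.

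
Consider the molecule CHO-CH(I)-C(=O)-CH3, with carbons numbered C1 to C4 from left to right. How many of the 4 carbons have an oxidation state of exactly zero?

1

Tallying each carbon's bonds:
C1: 1C, 1H, 2O → 0 − 1 + 2 = +1
C2: 2C, 1H, 1I → 0 − 1 + 1 = 0
C3: 2C, 2O → 0 + 2 = +2
C4: 1C, 3H → 0 − 3 = -3
1 carbon (C2) meets the condition.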